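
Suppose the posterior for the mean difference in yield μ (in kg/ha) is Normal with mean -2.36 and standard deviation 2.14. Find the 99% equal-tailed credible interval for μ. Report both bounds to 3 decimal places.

[-7.872, 3.152]

The posterior is symmetric, so the 99% equal-tailed interval is μ = -2.36 ± z·2.14 with z = 2.576.
Half-width: 2.576 × 2.14 = 5.512.
-2.36 − 5.512 = -7.872; -2.36 + 5.512 = 3.152.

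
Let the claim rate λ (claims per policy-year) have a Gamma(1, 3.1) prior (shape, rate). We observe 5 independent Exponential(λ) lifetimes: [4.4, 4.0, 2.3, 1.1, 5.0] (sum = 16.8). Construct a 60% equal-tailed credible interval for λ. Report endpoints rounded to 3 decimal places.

[0.196, 0.397]

Posterior: Gamma(1+5, 3.1+16.8) = Gamma(6, 19.9) (shape, rate).
Equal-tailed 60% interval: Gamma(6, 19.9) quantiles at 0.2 and 0.8.
Posterior mean ≈ 0.302, SD ≈ 0.123; a Normal approximation gives roughly [0.198, 0.405].
Exact: lower = 0.196; upper = 0.397.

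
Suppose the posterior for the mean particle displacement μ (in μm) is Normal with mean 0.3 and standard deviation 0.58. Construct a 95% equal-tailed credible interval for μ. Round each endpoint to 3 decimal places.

[-0.837, 1.437]

The posterior is symmetric, so the 95% equal-tailed interval is μ = 0.3 ± z·0.58 with z = 1.960.
Half-width: 1.960 × 0.58 = 1.137.
0.3 − 1.137 = -0.837; 0.3 + 1.137 = 1.437.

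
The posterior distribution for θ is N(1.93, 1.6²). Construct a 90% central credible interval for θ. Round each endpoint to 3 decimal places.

[-0.702, 4.562]

The posterior is symmetric, so the 90% equal-tailed interval is θ = 1.93 ± z·1.6 with z = 1.645.
Half-width: 1.645 × 1.6 = 2.632.
1.93 − 2.632 = -0.702; 1.93 + 2.632 = 4.562.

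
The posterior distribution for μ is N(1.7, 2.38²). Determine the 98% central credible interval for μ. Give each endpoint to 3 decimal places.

[-3.837, 7.237]

The posterior is symmetric, so the 98% equal-tailed interval is μ = 1.7 ± z·2.38 with z = 2.326.
Half-width: 2.326 × 2.38 = 5.537.
1.7 − 5.537 = -3.837; 1.7 + 5.537 = 7.237.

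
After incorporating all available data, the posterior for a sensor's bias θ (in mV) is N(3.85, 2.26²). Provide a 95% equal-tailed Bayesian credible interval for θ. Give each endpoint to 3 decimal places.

The posterior is symmetric, so the 95% equal-tailed interval is θ = 3.85 ± z·2.26 with z = 1.960.
Half-width: 1.960 × 2.26 = 4.430.
3.85 − 4.430 = -0.580; 3.85 + 4.430 = 8.280.

[-0.580, 8.280]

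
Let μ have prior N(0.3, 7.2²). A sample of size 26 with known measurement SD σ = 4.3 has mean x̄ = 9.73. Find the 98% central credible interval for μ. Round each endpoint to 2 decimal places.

[7.65, 11.55]

Posterior precision = 1/7.2² + 26/4.3² = 0.0193 + 1.4062 = 1.4255, so posterior SD = 0.8376.
Posterior mean = (0.3/7.2² + 26·9.73/4.3²) / 1.4255 = 9.6024.
Interval: 9.6024 ± 2.326 × 0.8376 → [7.65, 11.55].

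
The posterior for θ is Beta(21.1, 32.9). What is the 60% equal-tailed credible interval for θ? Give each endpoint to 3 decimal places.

Posterior: Beta(21.1, 32.9).
Equal-tailed 60% interval: the 0.2 and 0.8 quantiles of Beta(21.1, 32.9).
Posterior mean ≈ 0.391, SD ≈ 0.066; a Normal approximation gives roughly [0.335, 0.446].
Exact: F⁻¹(0.2) = 0.334; F⁻¹(0.8) = 0.446.

[0.334, 0.446]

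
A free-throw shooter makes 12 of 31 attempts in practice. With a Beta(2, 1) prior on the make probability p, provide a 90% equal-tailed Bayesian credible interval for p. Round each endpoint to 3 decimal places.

Posterior: Beta(2+12, 1+19) = Beta(14, 20).
Equal-tailed 90% interval: the 0.05 and 0.95 quantiles of Beta(14, 20).
Posterior mean ≈ 0.412, SD ≈ 0.083; a Normal approximation gives roughly [0.275, 0.549].
Exact: F⁻¹(0.05) = 0.278; F⁻¹(0.95) = 0.552.

[0.278, 0.552]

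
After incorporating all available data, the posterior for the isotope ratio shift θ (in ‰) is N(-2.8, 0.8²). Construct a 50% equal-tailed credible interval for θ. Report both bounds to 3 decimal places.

The posterior is symmetric, so the 50% equal-tailed interval is θ = -2.8 ± z·0.8 with z = 0.674.
Half-width: 0.674 × 0.8 = 0.540.
-2.8 − 0.540 = -3.340; -2.8 + 0.540 = -2.260.

[-3.340, -2.260]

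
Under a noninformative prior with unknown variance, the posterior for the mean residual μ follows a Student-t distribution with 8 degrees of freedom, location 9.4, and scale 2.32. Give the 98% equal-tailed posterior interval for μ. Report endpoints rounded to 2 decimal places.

[2.68, 16.12]

The t_8 distribution is symmetric; the 98% interval is 9.4 ± t·2.32 with t_{0.99,8} = 2.896.
Half-width: 2.896 × 2.32 = 6.72.
9.4 − 6.72 = 2.68; 9.4 + 6.72 = 16.12.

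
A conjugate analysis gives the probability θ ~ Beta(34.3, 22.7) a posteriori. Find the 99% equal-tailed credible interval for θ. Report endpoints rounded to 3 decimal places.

[0.432, 0.758]

Posterior: Beta(34.3, 22.7).
Equal-tailed 99% interval: the 0.005 and 0.995 quantiles of Beta(34.3, 22.7).
Posterior mean ≈ 0.602, SD ≈ 0.064; a Normal approximation gives roughly [0.436, 0.767].
Exact: F⁻¹(0.005) = 0.432; F⁻¹(0.995) = 0.758.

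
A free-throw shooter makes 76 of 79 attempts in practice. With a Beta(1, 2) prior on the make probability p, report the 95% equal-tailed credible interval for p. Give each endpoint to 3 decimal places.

Posterior: Beta(1+76, 2+3) = Beta(77, 5).
Equal-tailed 95% interval: the 0.025 and 0.975 quantiles of Beta(77, 5).
Posterior mean ≈ 0.939, SD ≈ 0.026; a Normal approximation gives roughly [0.888, 0.991].
Exact: F⁻¹(0.025) = 0.878; F⁻¹(0.975) = 0.980.

[0.878, 0.980]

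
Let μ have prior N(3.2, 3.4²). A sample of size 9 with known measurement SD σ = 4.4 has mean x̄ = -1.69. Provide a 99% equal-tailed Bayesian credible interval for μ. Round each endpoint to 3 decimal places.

Posterior precision = 1/3.4² + 9/4.4² = 0.0865 + 0.4649 = 0.5514, so posterior SD = 1.3467.
Posterior mean = (3.2/3.4² + 9·-1.69/4.4²) / 0.5514 = -0.9228.
Interval: -0.9228 ± 2.576 × 1.3467 → [-4.392, 2.546].

[-4.392, 2.546]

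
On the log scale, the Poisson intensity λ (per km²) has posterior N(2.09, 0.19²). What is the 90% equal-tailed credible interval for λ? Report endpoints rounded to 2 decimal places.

[5.91, 11.05]

On the log scale the 90% interval is 2.09 ± 1.645 × 0.19 = [1.7775, 2.4025].
Exponentiate: [e^1.7775, e^2.4025] = [5.91, 11.05].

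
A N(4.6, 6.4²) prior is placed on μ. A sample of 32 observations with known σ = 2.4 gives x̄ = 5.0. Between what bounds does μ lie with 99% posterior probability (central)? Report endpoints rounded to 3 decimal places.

[3.908, 6.089]

Posterior precision = 1/6.4² + 32/2.4² = 0.0244 + 5.5556 = 5.5800, so posterior SD = 0.4233.
Posterior mean = (4.6/6.4² + 32·5.0/2.4²) / 5.5800 = 4.9982.
Interval: 4.9982 ± 2.576 × 0.4233 → [3.908, 6.089].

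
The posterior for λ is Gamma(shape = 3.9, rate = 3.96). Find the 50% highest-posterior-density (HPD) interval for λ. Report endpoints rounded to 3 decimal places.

[0.473, 1.073]

The posterior is unimodal and skewed, so the HPD interval has equal density at both endpoints and is the shortest 50% interval.
Solving f(0.473) = f(1.073) with F(1.073) − F(0.473) = 0.50 gives [0.473, 1.073].
For comparison, the equal-tailed interval is [0.619, 1.261]; the HPD is narrower and shifted toward the mode.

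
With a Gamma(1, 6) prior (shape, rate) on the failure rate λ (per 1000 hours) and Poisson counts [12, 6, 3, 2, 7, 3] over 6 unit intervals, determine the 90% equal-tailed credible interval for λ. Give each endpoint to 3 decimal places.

Posterior: Gamma(1+33, 6+6) = Gamma(34, 12) (shape, rate).
Equal-tailed 90% interval: Gamma(34, 12) quantiles at 0.05 and 0.95.
Posterior mean ≈ 2.833, SD ≈ 0.486; a Normal approximation gives roughly [2.034, 3.633].
Exact: lower = 2.084; upper = 3.677.

[2.084, 3.677]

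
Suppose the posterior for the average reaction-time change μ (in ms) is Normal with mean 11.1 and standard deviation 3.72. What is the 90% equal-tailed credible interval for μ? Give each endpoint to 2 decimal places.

[4.98, 17.22]

The posterior is symmetric, so the 90% equal-tailed interval is μ = 11.1 ± z·3.72 with z = 1.645.
Half-width: 1.645 × 3.72 = 6.12.
11.1 − 6.12 = 4.98; 11.1 + 6.12 = 17.22.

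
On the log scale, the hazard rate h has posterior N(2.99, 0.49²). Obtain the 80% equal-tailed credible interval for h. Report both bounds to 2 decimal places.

[10.61, 37.26]

On the log scale the 80% interval is 2.99 ± 1.282 × 0.49 = [2.3620, 3.6180].
Exponentiate: [e^2.3620, e^3.6180] = [10.61, 37.26].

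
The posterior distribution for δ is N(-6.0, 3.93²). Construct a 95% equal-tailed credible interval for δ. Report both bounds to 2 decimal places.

[-13.70, 1.70]

The posterior is symmetric, so the 95% equal-tailed interval is δ = -6.0 ± z·3.93 with z = 1.960.
Half-width: 1.960 × 3.93 = 7.70.
-6.0 − 7.70 = -13.70; -6.0 + 7.70 = 1.70.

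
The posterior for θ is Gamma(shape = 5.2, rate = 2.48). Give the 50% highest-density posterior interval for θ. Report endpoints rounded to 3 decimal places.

[1.187, 2.327]

The posterior is unimodal and skewed, so the HPD interval has equal density at both endpoints and is the shortest 50% interval.
Solving f(1.187) = f(2.327) with F(2.327) − F(1.187) = 0.50 gives [1.187, 2.327].
For comparison, the equal-tailed interval is [1.426, 2.623]; the HPD is narrower and shifted toward the mode.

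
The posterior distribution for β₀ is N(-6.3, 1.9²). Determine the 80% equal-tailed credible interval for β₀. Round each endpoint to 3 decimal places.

[-8.735, -3.865]

The posterior is symmetric, so the 80% equal-tailed interval is β₀ = -6.3 ± z·1.9 with z = 1.282.
Half-width: 1.282 × 1.9 = 2.435.
-6.3 − 2.435 = -8.735; -6.3 + 2.435 = -3.865.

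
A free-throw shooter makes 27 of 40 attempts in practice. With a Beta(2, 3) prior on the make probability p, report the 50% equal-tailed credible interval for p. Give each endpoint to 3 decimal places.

Posterior: Beta(2+27, 3+13) = Beta(29, 16).
Equal-tailed 50% interval: the 0.25 and 0.75 quantiles of Beta(29, 16).
Posterior mean ≈ 0.644, SD ≈ 0.071; a Normal approximation gives roughly [0.597, 0.692].
Exact: F⁻¹(0.25) = 0.597; F⁻¹(0.75) = 0.694.

[0.597, 0.694]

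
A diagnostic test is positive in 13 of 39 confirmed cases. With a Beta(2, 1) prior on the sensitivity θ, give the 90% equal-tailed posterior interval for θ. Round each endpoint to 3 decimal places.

[0.241, 0.481]

Posterior: Beta(2+13, 1+26) = Beta(15, 27).
Equal-tailed 90% interval: the 0.05 and 0.95 quantiles of Beta(15, 27).
Posterior mean ≈ 0.357, SD ≈ 0.073; a Normal approximation gives roughly [0.237, 0.477].
Exact: F⁻¹(0.05) = 0.241; F⁻¹(0.95) = 0.481.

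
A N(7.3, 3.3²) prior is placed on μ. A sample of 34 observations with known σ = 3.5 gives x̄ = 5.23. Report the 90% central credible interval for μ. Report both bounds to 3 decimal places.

Posterior precision = 1/3.3² + 34/3.5² = 0.0918 + 2.7755 = 2.8673, so posterior SD = 0.5906.
Posterior mean = (7.3/3.3² + 34·5.23/3.5²) / 2.8673 = 5.2963.
Interval: 5.2963 ± 1.645 × 0.5906 → [4.325, 6.268].

[4.325, 6.268]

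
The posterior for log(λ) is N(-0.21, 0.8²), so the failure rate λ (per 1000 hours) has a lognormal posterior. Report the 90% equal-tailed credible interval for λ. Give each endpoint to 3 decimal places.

[0.217, 3.022]

On the log scale the 90% interval is -0.21 ± 1.645 × 0.8 = [-1.5259, 1.1059].
Exponentiate: [e^-1.5259, e^1.1059] = [0.217, 3.022].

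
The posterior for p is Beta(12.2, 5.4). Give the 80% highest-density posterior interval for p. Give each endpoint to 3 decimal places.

[0.567, 0.841]

The posterior is unimodal and skewed, so the HPD interval has equal density at both endpoints and is the shortest 80% interval.
Solving f(0.567) = f(0.841) with F(0.841) − F(0.567) = 0.80 gives [0.567, 0.841].
For comparison, the equal-tailed interval is [0.549, 0.827]; the HPD is narrower and shifted toward the mode.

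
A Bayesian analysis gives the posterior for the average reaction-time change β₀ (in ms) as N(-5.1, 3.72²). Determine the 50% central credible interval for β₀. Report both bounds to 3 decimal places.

[-7.609, -2.591]

The posterior is symmetric, so the 50% equal-tailed interval is β₀ = -5.1 ± z·3.72 with z = 0.674.
Half-width: 0.674 × 3.72 = 2.509.
-5.1 − 2.509 = -7.609; -5.1 + 2.509 = -2.591.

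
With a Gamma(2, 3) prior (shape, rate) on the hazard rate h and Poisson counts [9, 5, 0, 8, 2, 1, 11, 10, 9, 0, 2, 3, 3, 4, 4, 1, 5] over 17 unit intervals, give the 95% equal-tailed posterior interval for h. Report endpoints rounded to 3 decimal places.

[3.127, 4.867]

Posterior: Gamma(2+77, 3+17) = Gamma(79, 20) (shape, rate).
Equal-tailed 95% interval: Gamma(79, 20) quantiles at 0.025 and 0.975.
Posterior mean ≈ 3.950, SD ≈ 0.444; a Normal approximation gives roughly [3.079, 4.821].
Exact: lower = 3.127; upper = 4.867.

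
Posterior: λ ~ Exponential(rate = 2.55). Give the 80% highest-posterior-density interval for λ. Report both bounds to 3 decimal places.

The exponential density is strictly decreasing on [0, ∞), so the HPD interval is anchored at 0: [0, q] with P(λ ≤ q) = 0.80.
q = −ln(1 − 0.80) / 2.55 = 1.6094 / 2.55 = 0.631.

[0.000, 0.631]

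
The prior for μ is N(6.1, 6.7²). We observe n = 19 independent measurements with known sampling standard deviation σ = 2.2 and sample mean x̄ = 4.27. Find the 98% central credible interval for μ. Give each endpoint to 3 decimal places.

Posterior precision = 1/6.7² + 19/2.2² = 0.0223 + 3.9256 = 3.9479, so posterior SD = 0.5033.
Posterior mean = (6.1/6.7² + 19·4.27/2.2²) / 3.9479 = 4.2803.
Interval: 4.2803 ± 2.326 × 0.5033 → [3.110, 5.451].

[3.110, 5.451]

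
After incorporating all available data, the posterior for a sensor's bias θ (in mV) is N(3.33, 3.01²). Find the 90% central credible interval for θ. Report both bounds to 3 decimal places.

[-1.621, 8.281]

The posterior is symmetric, so the 90% equal-tailed interval is θ = 3.33 ± z·3.01 with z = 1.645.
Half-width: 1.645 × 3.01 = 4.951.
3.33 − 4.951 = -1.621; 3.33 + 4.951 = 8.281.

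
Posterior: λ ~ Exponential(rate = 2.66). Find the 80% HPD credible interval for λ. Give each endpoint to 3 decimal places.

The exponential density is strictly decreasing on [0, ∞), so the HPD interval is anchored at 0: [0, q] with P(λ ≤ q) = 0.80.
q = −ln(1 − 0.80) / 2.66 = 1.6094 / 2.66 = 0.605.

[0.000, 0.605]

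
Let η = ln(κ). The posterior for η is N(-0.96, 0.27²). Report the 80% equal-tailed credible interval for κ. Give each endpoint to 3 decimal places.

[0.271, 0.541]

On the log scale the 80% interval is -0.96 ± 1.282 × 0.27 = [-1.3060, -0.6140].
Exponentiate: [e^-1.3060, e^-0.6140] = [0.271, 0.541].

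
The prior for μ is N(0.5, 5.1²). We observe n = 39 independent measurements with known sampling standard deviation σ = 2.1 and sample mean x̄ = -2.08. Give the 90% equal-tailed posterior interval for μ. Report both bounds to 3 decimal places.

[-2.621, -1.517]

Posterior precision = 1/5.1² + 39/2.1² = 0.0384 + 8.8435 = 8.8820, so posterior SD = 0.3355.
Posterior mean = (0.5/5.1² + 39·-2.08/2.1²) / 8.8820 = -2.0688.
Interval: -2.0688 ± 1.645 × 0.3355 → [-2.621, -1.517].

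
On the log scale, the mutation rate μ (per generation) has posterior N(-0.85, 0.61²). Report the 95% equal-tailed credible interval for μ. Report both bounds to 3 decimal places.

On the log scale the 95% interval is -0.85 ± 1.960 × 0.61 = [-2.0456, 0.3456].
Exponentiate: [e^-2.0456, e^0.3456] = [0.129, 1.413].

[0.129, 1.413]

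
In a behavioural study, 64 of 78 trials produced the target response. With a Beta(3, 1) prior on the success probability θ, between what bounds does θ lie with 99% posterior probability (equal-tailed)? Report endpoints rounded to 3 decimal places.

[0.695, 0.911]

Posterior: Beta(3+64, 1+14) = Beta(67, 15).
Equal-tailed 99% interval: the 0.005 and 0.995 quantiles of Beta(67, 15).
Posterior mean ≈ 0.817, SD ≈ 0.042; a Normal approximation gives roughly [0.708, 0.926].
Exact: F⁻¹(0.005) = 0.695; F⁻¹(0.995) = 0.911.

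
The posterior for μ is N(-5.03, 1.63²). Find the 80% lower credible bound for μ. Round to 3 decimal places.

Need L with P(μ ≥ L) = 0.80: L = -5.03 − z_{0.2}·1.63.
z = 0.842; L = -5.03 − 0.842 × 1.63 = -6.402.

-6.402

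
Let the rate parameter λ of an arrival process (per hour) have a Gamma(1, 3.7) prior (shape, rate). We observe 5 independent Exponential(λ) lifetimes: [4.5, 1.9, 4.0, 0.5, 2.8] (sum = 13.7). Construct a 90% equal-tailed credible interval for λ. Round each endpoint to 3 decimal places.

[0.150, 0.604]

Posterior: Gamma(1+5, 3.7+13.7) = Gamma(6, 17.4) (shape, rate).
Equal-tailed 90% interval: Gamma(6, 17.4) quantiles at 0.05 and 0.95.
Posterior mean ≈ 0.345, SD ≈ 0.141; a Normal approximation gives roughly [0.113, 0.576].
Exact: lower = 0.150; upper = 0.604.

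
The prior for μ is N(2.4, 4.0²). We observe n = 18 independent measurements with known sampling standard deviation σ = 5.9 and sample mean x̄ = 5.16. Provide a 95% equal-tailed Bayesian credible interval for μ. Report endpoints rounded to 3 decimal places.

Posterior precision = 1/4.0² + 18/5.9² = 0.0625 + 0.5171 = 0.5796, so posterior SD = 1.3135.
Posterior mean = (2.4/4.0² + 18·5.16/5.9²) / 0.5796 = 4.8624.
Interval: 4.8624 ± 1.960 × 1.3135 → [2.288, 7.437].

[2.288, 7.437]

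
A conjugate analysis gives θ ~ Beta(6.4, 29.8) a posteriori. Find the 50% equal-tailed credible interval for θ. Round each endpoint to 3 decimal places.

[0.131, 0.216]

Posterior: Beta(6.4, 29.8).
Equal-tailed 50% interval: the 0.25 and 0.75 quantiles of Beta(6.4, 29.8).
Posterior mean ≈ 0.177, SD ≈ 0.063; a Normal approximation gives roughly [0.135, 0.219].
Exact: F⁻¹(0.25) = 0.131; F⁻¹(0.75) = 0.216.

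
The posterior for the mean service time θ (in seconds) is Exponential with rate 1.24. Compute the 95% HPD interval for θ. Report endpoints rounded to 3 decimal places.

The exponential density is strictly decreasing on [0, ∞), so the HPD interval is anchored at 0: [0, q] with P(θ ≤ q) = 0.95.
q = −ln(1 − 0.95) / 1.24 = 2.9957 / 1.24 = 2.416.

[0.000, 2.416]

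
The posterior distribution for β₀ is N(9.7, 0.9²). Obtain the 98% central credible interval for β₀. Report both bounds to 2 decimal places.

The posterior is symmetric, so the 98% equal-tailed interval is β₀ = 9.7 ± z·0.9 with z = 2.326.
Half-width: 2.326 × 0.9 = 2.09.
9.7 − 2.09 = 7.61; 9.7 + 2.09 = 11.79.

[7.61, 11.79]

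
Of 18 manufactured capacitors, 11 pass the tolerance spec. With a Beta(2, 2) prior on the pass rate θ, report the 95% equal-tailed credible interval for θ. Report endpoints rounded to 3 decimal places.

Posterior: Beta(2+11, 2+7) = Beta(13, 9).
Equal-tailed 95% interval: the 0.025 and 0.975 quantiles of Beta(13, 9).
Posterior mean ≈ 0.591, SD ≈ 0.103; a Normal approximation gives roughly [0.390, 0.792].
Exact: F⁻¹(0.025) = 0.384; F⁻¹(0.975) = 0.782.

[0.384, 0.782]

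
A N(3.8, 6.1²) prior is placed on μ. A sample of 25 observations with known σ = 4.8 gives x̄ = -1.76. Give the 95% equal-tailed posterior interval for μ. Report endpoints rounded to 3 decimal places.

Posterior precision = 1/6.1² + 25/4.8² = 0.0269 + 1.0851 = 1.1119, so posterior SD = 0.9483.
Posterior mean = (3.8/6.1² + 25·-1.76/4.8²) / 1.1119 = -1.6256.
Interval: -1.6256 ± 1.960 × 0.9483 → [-3.484, 0.233].

[-3.484, 0.233]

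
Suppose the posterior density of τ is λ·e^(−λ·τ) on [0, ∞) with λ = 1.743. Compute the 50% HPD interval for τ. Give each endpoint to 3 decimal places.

The exponential density is strictly decreasing on [0, ∞), so the HPD interval is anchored at 0: [0, q] with P(τ ≤ q) = 0.50.
q = −ln(1 − 0.50) / 1.743 = 0.6931 / 1.743 = 0.398.

[0.000, 0.398]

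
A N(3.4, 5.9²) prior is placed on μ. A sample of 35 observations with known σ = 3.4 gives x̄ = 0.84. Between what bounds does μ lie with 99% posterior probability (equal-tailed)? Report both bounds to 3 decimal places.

[-0.609, 2.337]

Posterior precision = 1/5.9² + 35/3.4² = 0.0287 + 3.0277 = 3.0564, so posterior SD = 0.5720.
Posterior mean = (3.4/5.9² + 35·0.84/3.4²) / 3.0564 = 0.8641.
Interval: 0.8641 ± 2.576 × 0.5720 → [-0.609, 2.337].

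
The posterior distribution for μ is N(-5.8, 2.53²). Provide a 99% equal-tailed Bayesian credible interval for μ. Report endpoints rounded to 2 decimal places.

The posterior is symmetric, so the 99% equal-tailed interval is μ = -5.8 ± z·2.53 with z = 2.576.
Half-width: 2.576 × 2.53 = 6.52.
-5.8 − 6.52 = -12.32; -5.8 + 6.52 = 0.72.

[-12.32, 0.72]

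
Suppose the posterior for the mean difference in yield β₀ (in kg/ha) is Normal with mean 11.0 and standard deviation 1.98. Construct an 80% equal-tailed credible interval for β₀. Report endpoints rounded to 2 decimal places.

[8.46, 13.54]

The posterior is symmetric, so the 80% equal-tailed interval is β₀ = 11.0 ± z·1.98 with z = 1.282.
Half-width: 1.282 × 1.98 = 2.54.
11.0 − 2.54 = 8.46; 11.0 + 2.54 = 13.54.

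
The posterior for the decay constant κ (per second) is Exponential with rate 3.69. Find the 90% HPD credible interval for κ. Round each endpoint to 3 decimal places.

The exponential density is strictly decreasing on [0, ∞), so the HPD interval is anchored at 0: [0, q] with P(κ ≤ q) = 0.90.
q = −ln(1 − 0.90) / 3.69 = 2.3026 / 3.69 = 0.624.

[0.000, 0.624]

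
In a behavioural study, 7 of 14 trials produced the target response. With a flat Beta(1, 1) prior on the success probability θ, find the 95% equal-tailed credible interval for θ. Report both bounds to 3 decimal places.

[0.266, 0.734]

Posterior: Beta(1+7, 1+7) = Beta(8, 8).
Equal-tailed 95% interval: the 0.025 and 0.975 quantiles of Beta(8, 8).
Posterior mean ≈ 0.500, SD ≈ 0.121; a Normal approximation gives roughly [0.262, 0.738].
Exact: F⁻¹(0.025) = 0.266; F⁻¹(0.975) = 0.734.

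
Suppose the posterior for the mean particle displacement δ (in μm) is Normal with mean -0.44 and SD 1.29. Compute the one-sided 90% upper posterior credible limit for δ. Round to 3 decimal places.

Need U with P(δ ≤ U) = 0.90: U = -0.44 + z_{0.1}·1.29.
z = 1.282; U = -0.44 + 1.282 × 1.29 = 1.213.

1.213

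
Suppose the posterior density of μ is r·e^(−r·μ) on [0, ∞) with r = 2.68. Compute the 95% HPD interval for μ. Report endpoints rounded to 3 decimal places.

The exponential density is strictly decreasing on [0, ∞), so the HPD interval is anchored at 0: [0, q] with P(μ ≤ q) = 0.95.
q = −ln(1 − 0.95) / 2.68 = 2.9957 / 2.68 = 1.118.

[0.000, 1.118]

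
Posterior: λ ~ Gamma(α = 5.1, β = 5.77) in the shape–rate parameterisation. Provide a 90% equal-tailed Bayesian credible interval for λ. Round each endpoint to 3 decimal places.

[0.352, 1.610]

Posterior: Gamma(shape 5.1, rate 5.77).
Equal-tailed 90% interval: Gamma(5.1, 5.77) quantiles at 0.05 and 0.95.
Posterior mean ≈ 0.884, SD ≈ 0.391; a Normal approximation gives roughly [0.240, 1.528].
Exact: lower = 0.352; upper = 1.610.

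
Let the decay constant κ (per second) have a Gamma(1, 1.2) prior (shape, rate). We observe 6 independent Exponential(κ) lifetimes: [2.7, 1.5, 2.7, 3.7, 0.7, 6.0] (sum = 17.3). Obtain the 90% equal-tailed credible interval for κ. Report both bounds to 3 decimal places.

[0.178, 0.640]

Posterior: Gamma(1+6, 1.2+17.3) = Gamma(7, 18.5) (shape, rate).
Equal-tailed 90% interval: Gamma(7, 18.5) quantiles at 0.05 and 0.95.
Posterior mean ≈ 0.378, SD ≈ 0.143; a Normal approximation gives roughly [0.143, 0.614].
Exact: lower = 0.178; upper = 0.640.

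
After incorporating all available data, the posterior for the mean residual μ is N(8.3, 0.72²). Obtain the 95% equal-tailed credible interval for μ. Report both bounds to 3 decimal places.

The posterior is symmetric, so the 95% equal-tailed interval is μ = 8.3 ± z·0.72 with z = 1.960.
Half-width: 1.960 × 0.72 = 1.411.
8.3 − 1.411 = 6.889; 8.3 + 1.411 = 9.711.

[6.889, 9.711]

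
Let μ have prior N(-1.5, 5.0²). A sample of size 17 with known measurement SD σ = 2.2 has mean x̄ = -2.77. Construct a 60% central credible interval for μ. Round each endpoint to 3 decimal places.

[-3.202, -2.309]

Posterior precision = 1/5.0² + 17/2.2² = 0.0400 + 3.5124 = 3.5524, so posterior SD = 0.5306.
Posterior mean = (-1.5/5.0² + 17·-2.77/2.2²) / 3.5524 = -2.7557.
Interval: -2.7557 ± 0.842 × 0.5306 → [-3.202, -2.309].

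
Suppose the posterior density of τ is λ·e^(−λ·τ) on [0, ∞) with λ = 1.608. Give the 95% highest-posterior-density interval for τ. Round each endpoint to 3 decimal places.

The exponential density is strictly decreasing on [0, ∞), so the HPD interval is anchored at 0: [0, q] with P(τ ≤ q) = 0.95.
q = −ln(1 − 0.95) / 1.608 = 2.9957 / 1.608 = 1.863.

[0.000, 1.863]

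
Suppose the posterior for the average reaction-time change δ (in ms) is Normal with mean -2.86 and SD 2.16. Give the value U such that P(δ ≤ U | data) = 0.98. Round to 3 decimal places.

1.576

Need U with P(δ ≤ U) = 0.98: U = -2.86 + z_{0.02}·2.16.
z = 2.054; U = -2.86 + 2.054 × 2.16 = 1.576.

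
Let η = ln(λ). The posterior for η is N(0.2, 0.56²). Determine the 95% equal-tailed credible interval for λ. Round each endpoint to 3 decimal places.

[0.408, 3.660]

On the log scale the 95% interval is 0.2 ± 1.960 × 0.56 = [-0.8976, 1.2976].
Exponentiate: [e^-0.8976, e^1.2976] = [0.408, 3.660].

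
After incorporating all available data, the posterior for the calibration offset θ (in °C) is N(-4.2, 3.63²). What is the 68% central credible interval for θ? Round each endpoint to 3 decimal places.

[-7.810, -0.590]

The posterior is symmetric, so the 68% equal-tailed interval is θ = -4.2 ± z·3.63 with z = 0.994.
Half-width: 0.994 × 3.63 = 3.610.
-4.2 − 3.610 = -7.810; -4.2 + 3.610 = -0.590.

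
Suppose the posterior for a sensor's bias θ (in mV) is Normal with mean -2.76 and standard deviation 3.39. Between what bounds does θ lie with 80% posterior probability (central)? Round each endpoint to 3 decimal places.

The posterior is symmetric, so the 80% equal-tailed interval is θ = -2.76 ± z·3.39 with z = 1.282.
Half-width: 1.282 × 3.39 = 4.344.
-2.76 − 4.344 = -7.104; -2.76 + 4.344 = 1.584.

[-7.104, 1.584]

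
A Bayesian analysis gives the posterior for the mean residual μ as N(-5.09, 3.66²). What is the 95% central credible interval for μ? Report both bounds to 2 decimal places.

The posterior is symmetric, so the 95% equal-tailed interval is μ = -5.09 ± z·3.66 with z = 1.960.
Half-width: 1.960 × 3.66 = 7.17.
-5.09 − 7.17 = -12.26; -5.09 + 7.17 = 2.08.

[-12.26, 2.08]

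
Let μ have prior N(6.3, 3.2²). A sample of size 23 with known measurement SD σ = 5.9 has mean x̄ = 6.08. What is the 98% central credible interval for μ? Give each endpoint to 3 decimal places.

[3.437, 8.780]

Posterior precision = 1/3.2² + 23/5.9² = 0.0977 + 0.6607 = 0.7584, so posterior SD = 1.1483.
Posterior mean = (6.3/3.2² + 23·6.08/5.9²) / 0.7584 = 6.1083.
Interval: 6.1083 ± 2.326 × 1.1483 → [3.437, 8.780].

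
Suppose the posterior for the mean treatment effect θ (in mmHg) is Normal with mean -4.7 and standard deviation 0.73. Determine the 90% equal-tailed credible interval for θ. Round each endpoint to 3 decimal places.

The posterior is symmetric, so the 90% equal-tailed interval is θ = -4.7 ± z·0.73 with z = 1.645.
Half-width: 1.645 × 0.73 = 1.201.
-4.7 − 1.201 = -5.901; -4.7 + 1.201 = -3.499.

[-5.901, -3.499]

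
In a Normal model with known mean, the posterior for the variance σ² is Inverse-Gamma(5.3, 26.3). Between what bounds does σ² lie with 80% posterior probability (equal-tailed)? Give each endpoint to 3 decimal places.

[3.138, 9.941]

Inverse-Gamma(5.3, 26.3) quantiles: F⁻¹(0.1) and F⁻¹(0.9).
Equivalently, 1/σ² ~ Gamma(5.3, rate = 26.3); invert its 0.9 and 0.1 quantiles.
Posterior mean ≈ 6.116, SD ≈ 3.367; a Normal approximation gives roughly [1.801, 10.431].
Exact: lower = 3.138; upper = 9.941.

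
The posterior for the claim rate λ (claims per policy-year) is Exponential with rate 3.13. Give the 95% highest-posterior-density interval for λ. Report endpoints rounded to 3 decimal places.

The exponential density is strictly decreasing on [0, ∞), so the HPD interval is anchored at 0: [0, q] with P(λ ≤ q) = 0.95.
q = −ln(1 − 0.95) / 3.13 = 2.9957 / 3.13 = 0.957.

[0.000, 0.957]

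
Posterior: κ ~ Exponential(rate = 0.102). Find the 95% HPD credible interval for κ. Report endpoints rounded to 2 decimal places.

[0.00, 29.37]

The exponential density is strictly decreasing on [0, ∞), so the HPD interval is anchored at 0: [0, q] with P(κ ≤ q) = 0.95.
q = −ln(1 − 0.95) / 0.102 = 2.9957 / 0.102 = 29.37.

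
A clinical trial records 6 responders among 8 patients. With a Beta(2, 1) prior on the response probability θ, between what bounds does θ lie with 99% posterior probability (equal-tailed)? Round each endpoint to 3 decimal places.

[0.352, 0.963]

Posterior: Beta(2+6, 1+2) = Beta(8, 3).
Equal-tailed 99% interval: the 0.005 and 0.995 quantiles of Beta(8, 3).
Posterior mean ≈ 0.727, SD ≈ 0.129; a Normal approximation gives roughly [0.396, 1.058].
Exact: F⁻¹(0.005) = 0.352; F⁻¹(0.995) = 0.963.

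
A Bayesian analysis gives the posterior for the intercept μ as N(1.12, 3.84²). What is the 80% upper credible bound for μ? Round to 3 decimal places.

Need U with P(μ ≤ U) = 0.80: U = 1.12 + z_{0.2}·3.84.
z = 0.842; U = 1.12 + 0.842 × 3.84 = 4.352.

4.352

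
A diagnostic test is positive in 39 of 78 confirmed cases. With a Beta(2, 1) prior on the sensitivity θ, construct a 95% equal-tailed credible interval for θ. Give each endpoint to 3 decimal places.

Posterior: Beta(2+39, 1+39) = Beta(41, 40).
Equal-tailed 95% interval: the 0.025 and 0.975 quantiles of Beta(41, 40).
Posterior mean ≈ 0.506, SD ≈ 0.055; a Normal approximation gives roughly [0.398, 0.614].
Exact: F⁻¹(0.025) = 0.398; F⁻¹(0.975) = 0.614.

[0.398, 0.614]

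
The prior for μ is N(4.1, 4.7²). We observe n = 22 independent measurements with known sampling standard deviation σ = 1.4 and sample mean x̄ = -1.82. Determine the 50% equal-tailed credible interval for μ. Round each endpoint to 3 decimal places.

[-1.997, -1.595]

Posterior precision = 1/4.7² + 22/1.4² = 0.0453 + 11.2245 = 11.2698, so posterior SD = 0.2979.
Posterior mean = (4.1/4.7² + 22·-1.82/1.4²) / 11.2698 = -1.7962.
Interval: -1.7962 ± 0.674 × 0.2979 → [-1.997, -1.595].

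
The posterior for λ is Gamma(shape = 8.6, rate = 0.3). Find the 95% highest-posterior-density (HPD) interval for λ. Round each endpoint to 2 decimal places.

[11.20, 48.14]

The posterior is unimodal and skewed, so the HPD interval has equal density at both endpoints and is the shortest 95% interval.
Solving f(11.20) = f(48.14) with F(48.14) − F(11.20) = 0.95 gives [11.20, 48.14].
For comparison, the equal-tailed interval is [12.83, 50.76]; the HPD is narrower and shifted toward the mode.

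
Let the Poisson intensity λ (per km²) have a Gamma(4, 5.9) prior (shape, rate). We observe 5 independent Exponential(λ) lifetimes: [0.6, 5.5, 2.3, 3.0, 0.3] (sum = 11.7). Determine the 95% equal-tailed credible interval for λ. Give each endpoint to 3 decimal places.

[0.234, 0.896]

Posterior: Gamma(4+5, 5.9+11.7) = Gamma(9, 17.6) (shape, rate).
Equal-tailed 95% interval: Gamma(9, 17.6) quantiles at 0.025 and 0.975.
Posterior mean ≈ 0.511, SD ≈ 0.170; a Normal approximation gives roughly [0.177, 0.845].
Exact: lower = 0.234; upper = 0.896.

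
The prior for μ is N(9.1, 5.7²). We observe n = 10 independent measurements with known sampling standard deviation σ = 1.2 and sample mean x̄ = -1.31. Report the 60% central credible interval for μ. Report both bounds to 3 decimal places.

[-1.583, -0.945]

Posterior precision = 1/5.7² + 10/1.2² = 0.0308 + 6.9444 = 6.9752, so posterior SD = 0.3786.
Posterior mean = (9.1/5.7² + 10·-1.31/1.2²) / 6.9752 = -1.2641.
Interval: -1.2641 ± 0.842 × 0.3786 → [-1.583, -0.945].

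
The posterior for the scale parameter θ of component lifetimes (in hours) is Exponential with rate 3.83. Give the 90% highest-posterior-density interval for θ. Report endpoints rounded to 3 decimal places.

The exponential density is strictly decreasing on [0, ∞), so the HPD interval is anchored at 0: [0, q] with P(θ ≤ q) = 0.90.
q = −ln(1 − 0.90) / 3.83 = 2.3026 / 3.83 = 0.601.

[0.000, 0.601]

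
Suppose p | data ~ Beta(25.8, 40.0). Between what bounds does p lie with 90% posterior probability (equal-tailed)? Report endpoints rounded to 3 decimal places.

[0.296, 0.492]

Posterior: Beta(25.8, 40.0).
Equal-tailed 90% interval: the 0.05 and 0.95 quantiles of Beta(25.8, 40.0).
Posterior mean ≈ 0.392, SD ≈ 0.060; a Normal approximation gives roughly [0.294, 0.490].
Exact: F⁻¹(0.05) = 0.296; F⁻¹(0.95) = 0.492.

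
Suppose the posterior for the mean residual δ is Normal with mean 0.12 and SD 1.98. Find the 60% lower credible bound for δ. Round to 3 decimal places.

-0.382

Need L with P(δ ≥ L) = 0.60: L = 0.12 − z_{0.4}·1.98.
z = 0.253; L = 0.12 − 0.253 × 1.98 = -0.382.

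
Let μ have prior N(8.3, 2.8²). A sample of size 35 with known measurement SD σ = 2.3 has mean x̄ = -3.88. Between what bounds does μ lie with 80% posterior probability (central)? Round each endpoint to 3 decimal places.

Posterior precision = 1/2.8² + 35/2.3² = 0.1276 + 6.6163 = 6.7438, so posterior SD = 0.3851.
Posterior mean = (8.3/2.8² + 35·-3.88/2.3²) / 6.7438 = -3.6496.
Interval: -3.6496 ± 1.282 × 0.3851 → [-4.143, -3.156].

[-4.143, -3.156]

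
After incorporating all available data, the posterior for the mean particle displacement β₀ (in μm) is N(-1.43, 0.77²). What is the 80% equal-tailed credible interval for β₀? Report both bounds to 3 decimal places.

[-2.417, -0.443]

The posterior is symmetric, so the 80% equal-tailed interval is β₀ = -1.43 ± z·0.77 with z = 1.282.
Half-width: 1.282 × 0.77 = 0.987.
-1.43 − 0.987 = -2.417; -1.43 + 0.987 = -0.443.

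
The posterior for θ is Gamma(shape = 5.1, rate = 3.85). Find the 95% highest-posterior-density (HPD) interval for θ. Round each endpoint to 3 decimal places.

[0.327, 2.487]

The posterior is unimodal and skewed, so the HPD interval has equal density at both endpoints and is the shortest 95% interval.
Solving f(0.327) = f(2.487) with F(2.487) − F(0.327) = 0.95 gives [0.327, 2.487].
For comparison, the equal-tailed interval is [0.436, 2.698]; the HPD is narrower and shifted toward the mode.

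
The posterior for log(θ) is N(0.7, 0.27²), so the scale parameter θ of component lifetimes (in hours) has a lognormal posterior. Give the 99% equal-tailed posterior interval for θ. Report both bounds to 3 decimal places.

[1.005, 4.037]

On the log scale the 99% interval is 0.7 ± 2.576 × 0.27 = [0.0045, 1.3955].
Exponentiate: [e^0.0045, e^1.3955] = [1.005, 4.037].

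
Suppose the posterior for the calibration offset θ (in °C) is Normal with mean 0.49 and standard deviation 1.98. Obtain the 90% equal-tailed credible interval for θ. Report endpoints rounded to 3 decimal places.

The posterior is symmetric, so the 90% equal-tailed interval is θ = 0.49 ± z·1.98 with z = 1.645.
Half-width: 1.645 × 1.98 = 3.257.
0.49 − 3.257 = -2.767; 0.49 + 3.257 = 3.747.

[-2.767, 3.747]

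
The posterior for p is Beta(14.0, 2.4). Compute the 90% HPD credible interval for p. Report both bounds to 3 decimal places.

[0.730, 0.983]

The posterior is unimodal and skewed, so the HPD interval has equal density at both endpoints and is the shortest 90% interval.
Solving f(0.730) = f(0.983) with F(0.983) − F(0.730) = 0.90 gives [0.730, 0.983].
For comparison, the equal-tailed interval is [0.693, 0.965]; the HPD is narrower and shifted toward the mode.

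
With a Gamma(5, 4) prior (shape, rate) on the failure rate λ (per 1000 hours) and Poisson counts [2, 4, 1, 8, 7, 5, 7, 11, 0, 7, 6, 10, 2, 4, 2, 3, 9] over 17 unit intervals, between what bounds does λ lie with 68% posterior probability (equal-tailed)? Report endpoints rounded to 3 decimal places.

Posterior: Gamma(5+88, 4+17) = Gamma(93, 21) (shape, rate).
Equal-tailed 68% interval: Gamma(93, 21) quantiles at 0.16 and 0.84.
Posterior mean ≈ 4.429, SD ≈ 0.459; a Normal approximation gives roughly [3.972, 4.885].
Exact: lower = 3.973; upper = 4.884.

[3.973, 4.884]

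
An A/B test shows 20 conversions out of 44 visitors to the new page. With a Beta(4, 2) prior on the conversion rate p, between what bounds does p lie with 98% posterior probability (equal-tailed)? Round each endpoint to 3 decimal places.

[0.320, 0.642]

Posterior: Beta(4+20, 2+24) = Beta(24, 26).
Equal-tailed 98% interval: the 0.01 and 0.99 quantiles of Beta(24, 26).
Posterior mean ≈ 0.480, SD ≈ 0.070; a Normal approximation gives roughly [0.317, 0.643].
Exact: F⁻¹(0.01) = 0.320; F⁻¹(0.99) = 0.642.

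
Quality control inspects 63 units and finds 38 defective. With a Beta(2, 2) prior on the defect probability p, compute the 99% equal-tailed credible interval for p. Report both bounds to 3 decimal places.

[0.441, 0.743]

Posterior: Beta(2+38, 2+25) = Beta(40, 27).
Equal-tailed 99% interval: the 0.005 and 0.995 quantiles of Beta(40, 27).
Posterior mean ≈ 0.597, SD ≈ 0.059; a Normal approximation gives roughly [0.444, 0.750].
Exact: F⁻¹(0.005) = 0.441; F⁻¹(0.995) = 0.743.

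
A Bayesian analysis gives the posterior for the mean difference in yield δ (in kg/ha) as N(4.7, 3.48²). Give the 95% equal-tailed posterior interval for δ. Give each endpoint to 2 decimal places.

[-2.12, 11.52]

The posterior is symmetric, so the 95% equal-tailed interval is δ = 4.7 ± z·3.48 with z = 1.960.
Half-width: 1.960 × 3.48 = 6.82.
4.7 − 6.82 = -2.12; 4.7 + 6.82 = 11.52.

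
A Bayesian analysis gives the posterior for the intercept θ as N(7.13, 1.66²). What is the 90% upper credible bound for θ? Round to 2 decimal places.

9.26

Need U with P(θ ≤ U) = 0.90: U = 7.13 + z_{0.1}·1.66.
z = 1.282; U = 7.13 + 1.282 × 1.66 = 9.26.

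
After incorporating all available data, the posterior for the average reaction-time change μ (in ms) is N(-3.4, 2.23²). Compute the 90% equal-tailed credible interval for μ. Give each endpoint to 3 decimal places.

The posterior is symmetric, so the 90% equal-tailed interval is μ = -3.4 ± z·2.23 with z = 1.645.
Half-width: 1.645 × 2.23 = 3.668.
-3.4 − 3.668 = -7.068; -3.4 + 3.668 = 0.268.

[-7.068, 0.268]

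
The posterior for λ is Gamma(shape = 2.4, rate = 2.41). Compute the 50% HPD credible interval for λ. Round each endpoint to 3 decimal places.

[0.297, 1.006]

The posterior is unimodal and skewed, so the HPD interval has equal density at both endpoints and is the shortest 50% interval.
Solving f(0.297) = f(1.006) with F(1.006) − F(0.297) = 0.50 gives [0.297, 1.006].
For comparison, the equal-tailed interval is [0.523, 1.324]; the HPD is narrower and shifted toward the mode.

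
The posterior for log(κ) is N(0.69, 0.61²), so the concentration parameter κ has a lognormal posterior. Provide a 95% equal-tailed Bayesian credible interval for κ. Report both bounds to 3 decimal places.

[0.603, 6.590]

On the log scale the 95% interval is 0.69 ± 1.960 × 0.61 = [-0.5056, 1.8856].
Exponentiate: [e^-0.5056, e^1.8856] = [0.603, 6.590].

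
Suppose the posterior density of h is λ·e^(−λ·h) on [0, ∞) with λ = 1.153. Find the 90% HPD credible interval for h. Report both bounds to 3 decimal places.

The exponential density is strictly decreasing on [0, ∞), so the HPD interval is anchored at 0: [0, q] with P(h ≤ q) = 0.90.
q = −ln(1 − 0.90) / 1.153 = 2.3026 / 1.153 = 1.997.

[0.000, 1.997]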